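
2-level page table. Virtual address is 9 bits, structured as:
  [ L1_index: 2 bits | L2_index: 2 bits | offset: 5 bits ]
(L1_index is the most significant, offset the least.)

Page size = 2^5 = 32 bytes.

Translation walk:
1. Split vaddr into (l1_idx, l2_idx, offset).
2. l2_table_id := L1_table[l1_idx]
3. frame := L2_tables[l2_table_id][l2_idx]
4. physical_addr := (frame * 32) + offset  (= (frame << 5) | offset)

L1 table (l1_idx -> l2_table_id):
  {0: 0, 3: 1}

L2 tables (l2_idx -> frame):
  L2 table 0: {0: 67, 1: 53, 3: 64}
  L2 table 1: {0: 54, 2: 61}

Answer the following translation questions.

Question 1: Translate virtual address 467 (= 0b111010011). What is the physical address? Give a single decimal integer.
Answer: 1971

Derivation:
vaddr = 467 = 0b111010011
Split: l1_idx=3, l2_idx=2, offset=19
L1[3] = 1
L2[1][2] = 61
paddr = 61 * 32 + 19 = 1971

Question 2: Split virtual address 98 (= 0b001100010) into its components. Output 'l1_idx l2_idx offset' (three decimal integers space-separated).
vaddr = 98 = 0b001100010
  top 2 bits -> l1_idx = 0
  next 2 bits -> l2_idx = 3
  bottom 5 bits -> offset = 2

Answer: 0 3 2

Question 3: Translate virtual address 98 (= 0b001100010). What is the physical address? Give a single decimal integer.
Answer: 2050

Derivation:
vaddr = 98 = 0b001100010
Split: l1_idx=0, l2_idx=3, offset=2
L1[0] = 0
L2[0][3] = 64
paddr = 64 * 32 + 2 = 2050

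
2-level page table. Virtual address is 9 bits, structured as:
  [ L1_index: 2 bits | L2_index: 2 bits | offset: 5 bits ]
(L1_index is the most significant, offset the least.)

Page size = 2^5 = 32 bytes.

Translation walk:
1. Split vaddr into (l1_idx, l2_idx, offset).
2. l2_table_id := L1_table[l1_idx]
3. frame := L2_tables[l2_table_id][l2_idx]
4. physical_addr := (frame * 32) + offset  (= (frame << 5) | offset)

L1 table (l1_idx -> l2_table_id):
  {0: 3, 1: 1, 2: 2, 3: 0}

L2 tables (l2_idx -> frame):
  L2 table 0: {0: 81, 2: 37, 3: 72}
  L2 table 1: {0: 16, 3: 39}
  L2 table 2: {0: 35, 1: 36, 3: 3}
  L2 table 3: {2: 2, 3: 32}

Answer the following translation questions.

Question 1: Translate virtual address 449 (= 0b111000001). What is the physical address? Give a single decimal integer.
Answer: 1185

Derivation:
vaddr = 449 = 0b111000001
Split: l1_idx=3, l2_idx=2, offset=1
L1[3] = 0
L2[0][2] = 37
paddr = 37 * 32 + 1 = 1185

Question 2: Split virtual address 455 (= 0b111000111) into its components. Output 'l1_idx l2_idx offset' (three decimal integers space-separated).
Answer: 3 2 7

Derivation:
vaddr = 455 = 0b111000111
  top 2 bits -> l1_idx = 3
  next 2 bits -> l2_idx = 2
  bottom 5 bits -> offset = 7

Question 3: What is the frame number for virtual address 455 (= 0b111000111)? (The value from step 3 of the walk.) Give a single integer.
Answer: 37

Derivation:
vaddr = 455: l1_idx=3, l2_idx=2
L1[3] = 0; L2[0][2] = 37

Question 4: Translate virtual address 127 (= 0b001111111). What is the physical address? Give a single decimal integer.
Answer: 1055

Derivation:
vaddr = 127 = 0b001111111
Split: l1_idx=0, l2_idx=3, offset=31
L1[0] = 3
L2[3][3] = 32
paddr = 32 * 32 + 31 = 1055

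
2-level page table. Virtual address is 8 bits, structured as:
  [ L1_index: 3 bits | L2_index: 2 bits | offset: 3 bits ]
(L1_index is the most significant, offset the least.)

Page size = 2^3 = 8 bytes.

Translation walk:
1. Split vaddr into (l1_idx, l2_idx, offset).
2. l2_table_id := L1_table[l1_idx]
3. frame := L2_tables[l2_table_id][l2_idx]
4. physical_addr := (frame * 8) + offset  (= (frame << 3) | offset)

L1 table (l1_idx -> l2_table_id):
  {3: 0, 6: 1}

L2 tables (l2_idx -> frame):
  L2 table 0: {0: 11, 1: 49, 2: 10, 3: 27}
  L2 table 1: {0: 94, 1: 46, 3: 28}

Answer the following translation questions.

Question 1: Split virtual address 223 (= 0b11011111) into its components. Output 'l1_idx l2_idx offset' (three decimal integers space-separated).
Answer: 6 3 7

Derivation:
vaddr = 223 = 0b11011111
  top 3 bits -> l1_idx = 6
  next 2 bits -> l2_idx = 3
  bottom 3 bits -> offset = 7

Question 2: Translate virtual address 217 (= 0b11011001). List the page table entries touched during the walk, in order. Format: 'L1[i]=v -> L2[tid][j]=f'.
Answer: L1[6]=1 -> L2[1][3]=28

Derivation:
vaddr = 217 = 0b11011001
Split: l1_idx=6, l2_idx=3, offset=1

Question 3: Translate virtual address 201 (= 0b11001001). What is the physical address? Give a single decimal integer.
Answer: 369

Derivation:
vaddr = 201 = 0b11001001
Split: l1_idx=6, l2_idx=1, offset=1
L1[6] = 1
L2[1][1] = 46
paddr = 46 * 8 + 1 = 369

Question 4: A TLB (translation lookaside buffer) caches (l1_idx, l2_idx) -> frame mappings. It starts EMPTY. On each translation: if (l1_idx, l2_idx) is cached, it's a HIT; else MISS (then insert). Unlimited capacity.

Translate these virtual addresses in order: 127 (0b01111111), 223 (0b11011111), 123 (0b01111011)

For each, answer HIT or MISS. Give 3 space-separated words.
Answer: MISS MISS HIT

Derivation:
vaddr=127: (3,3) not in TLB -> MISS, insert
vaddr=223: (6,3) not in TLB -> MISS, insert
vaddr=123: (3,3) in TLB -> HIT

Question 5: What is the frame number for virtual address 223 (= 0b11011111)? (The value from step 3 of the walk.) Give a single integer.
Answer: 28

Derivation:
vaddr = 223: l1_idx=6, l2_idx=3
L1[6] = 1; L2[1][3] = 28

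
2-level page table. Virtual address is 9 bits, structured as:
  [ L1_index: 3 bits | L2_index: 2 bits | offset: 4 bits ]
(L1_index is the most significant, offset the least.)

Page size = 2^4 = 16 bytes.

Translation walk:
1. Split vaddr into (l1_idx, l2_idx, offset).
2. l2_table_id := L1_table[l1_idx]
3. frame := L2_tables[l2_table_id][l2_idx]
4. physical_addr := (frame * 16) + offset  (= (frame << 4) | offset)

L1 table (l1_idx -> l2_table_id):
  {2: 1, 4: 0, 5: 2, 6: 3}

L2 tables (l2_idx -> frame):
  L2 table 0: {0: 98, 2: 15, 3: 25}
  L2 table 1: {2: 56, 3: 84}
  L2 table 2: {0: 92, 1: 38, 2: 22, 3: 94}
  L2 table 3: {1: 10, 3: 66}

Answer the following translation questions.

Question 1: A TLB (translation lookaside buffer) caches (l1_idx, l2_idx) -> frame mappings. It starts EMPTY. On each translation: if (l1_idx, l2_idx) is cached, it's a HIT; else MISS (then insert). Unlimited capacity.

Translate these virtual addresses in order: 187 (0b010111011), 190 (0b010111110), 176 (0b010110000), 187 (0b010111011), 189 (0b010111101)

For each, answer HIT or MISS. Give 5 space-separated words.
Answer: MISS HIT HIT HIT HIT

Derivation:
vaddr=187: (2,3) not in TLB -> MISS, insert
vaddr=190: (2,3) in TLB -> HIT
vaddr=176: (2,3) in TLB -> HIT
vaddr=187: (2,3) in TLB -> HIT
vaddr=189: (2,3) in TLB -> HIT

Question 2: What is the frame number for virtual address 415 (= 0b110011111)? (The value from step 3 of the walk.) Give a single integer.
vaddr = 415: l1_idx=6, l2_idx=1
L1[6] = 3; L2[3][1] = 10

Answer: 10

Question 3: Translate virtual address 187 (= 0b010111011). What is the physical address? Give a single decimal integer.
Answer: 1355

Derivation:
vaddr = 187 = 0b010111011
Split: l1_idx=2, l2_idx=3, offset=11
L1[2] = 1
L2[1][3] = 84
paddr = 84 * 16 + 11 = 1355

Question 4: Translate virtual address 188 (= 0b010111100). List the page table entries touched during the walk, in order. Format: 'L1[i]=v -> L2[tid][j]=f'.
vaddr = 188 = 0b010111100
Split: l1_idx=2, l2_idx=3, offset=12

Answer: L1[2]=1 -> L2[1][3]=84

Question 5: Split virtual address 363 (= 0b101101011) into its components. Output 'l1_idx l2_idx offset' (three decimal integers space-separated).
Answer: 5 2 11

Derivation:
vaddr = 363 = 0b101101011
  top 3 bits -> l1_idx = 5
  next 2 bits -> l2_idx = 2
  bottom 4 bits -> offset = 11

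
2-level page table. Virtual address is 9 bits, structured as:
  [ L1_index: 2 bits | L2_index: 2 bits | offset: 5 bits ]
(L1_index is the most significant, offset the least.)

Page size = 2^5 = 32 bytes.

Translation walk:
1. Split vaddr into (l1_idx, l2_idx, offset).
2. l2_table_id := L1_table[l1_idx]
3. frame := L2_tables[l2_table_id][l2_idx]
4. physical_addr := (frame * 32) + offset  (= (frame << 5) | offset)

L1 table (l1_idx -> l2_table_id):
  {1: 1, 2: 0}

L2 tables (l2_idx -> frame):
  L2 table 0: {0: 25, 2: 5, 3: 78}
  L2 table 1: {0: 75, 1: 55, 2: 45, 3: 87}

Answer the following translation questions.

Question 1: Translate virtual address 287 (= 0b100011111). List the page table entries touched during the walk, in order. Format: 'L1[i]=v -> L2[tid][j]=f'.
vaddr = 287 = 0b100011111
Split: l1_idx=2, l2_idx=0, offset=31

Answer: L1[2]=0 -> L2[0][0]=25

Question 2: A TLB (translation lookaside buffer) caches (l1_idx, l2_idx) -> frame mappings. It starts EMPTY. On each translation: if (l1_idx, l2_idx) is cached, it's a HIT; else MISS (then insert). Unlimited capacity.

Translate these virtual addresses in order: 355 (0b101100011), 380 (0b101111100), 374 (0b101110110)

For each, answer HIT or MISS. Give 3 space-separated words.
vaddr=355: (2,3) not in TLB -> MISS, insert
vaddr=380: (2,3) in TLB -> HIT
vaddr=374: (2,3) in TLB -> HIT

Answer: MISS HIT HIT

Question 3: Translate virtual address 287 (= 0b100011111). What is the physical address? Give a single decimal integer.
Answer: 831

Derivation:
vaddr = 287 = 0b100011111
Split: l1_idx=2, l2_idx=0, offset=31
L1[2] = 0
L2[0][0] = 25
paddr = 25 * 32 + 31 = 831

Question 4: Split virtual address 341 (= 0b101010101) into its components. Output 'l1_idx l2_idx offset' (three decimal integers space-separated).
Answer: 2 2 21

Derivation:
vaddr = 341 = 0b101010101
  top 2 bits -> l1_idx = 2
  next 2 bits -> l2_idx = 2
  bottom 5 bits -> offset = 21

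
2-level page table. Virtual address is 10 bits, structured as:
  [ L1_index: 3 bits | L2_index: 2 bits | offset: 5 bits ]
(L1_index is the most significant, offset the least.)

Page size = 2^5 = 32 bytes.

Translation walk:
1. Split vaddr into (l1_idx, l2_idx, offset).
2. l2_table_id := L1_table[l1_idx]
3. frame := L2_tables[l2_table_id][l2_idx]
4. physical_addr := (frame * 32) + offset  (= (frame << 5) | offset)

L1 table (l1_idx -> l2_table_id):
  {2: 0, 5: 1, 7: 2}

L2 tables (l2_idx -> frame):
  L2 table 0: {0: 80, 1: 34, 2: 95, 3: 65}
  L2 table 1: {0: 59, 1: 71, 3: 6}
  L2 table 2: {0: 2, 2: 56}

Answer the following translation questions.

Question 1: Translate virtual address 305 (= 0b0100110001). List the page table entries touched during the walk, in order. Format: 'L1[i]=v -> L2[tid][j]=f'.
Answer: L1[2]=0 -> L2[0][1]=34

Derivation:
vaddr = 305 = 0b0100110001
Split: l1_idx=2, l2_idx=1, offset=17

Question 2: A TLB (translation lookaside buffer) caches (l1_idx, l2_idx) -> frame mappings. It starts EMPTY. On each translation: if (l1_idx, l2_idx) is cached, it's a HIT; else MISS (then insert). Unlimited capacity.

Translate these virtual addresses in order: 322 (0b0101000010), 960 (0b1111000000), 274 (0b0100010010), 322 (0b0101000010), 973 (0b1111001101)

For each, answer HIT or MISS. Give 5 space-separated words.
Answer: MISS MISS MISS HIT HIT

Derivation:
vaddr=322: (2,2) not in TLB -> MISS, insert
vaddr=960: (7,2) not in TLB -> MISS, insert
vaddr=274: (2,0) not in TLB -> MISS, insert
vaddr=322: (2,2) in TLB -> HIT
vaddr=973: (7,2) in TLB -> HIT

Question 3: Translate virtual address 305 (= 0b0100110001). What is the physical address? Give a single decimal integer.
Answer: 1105

Derivation:
vaddr = 305 = 0b0100110001
Split: l1_idx=2, l2_idx=1, offset=17
L1[2] = 0
L2[0][1] = 34
paddr = 34 * 32 + 17 = 1105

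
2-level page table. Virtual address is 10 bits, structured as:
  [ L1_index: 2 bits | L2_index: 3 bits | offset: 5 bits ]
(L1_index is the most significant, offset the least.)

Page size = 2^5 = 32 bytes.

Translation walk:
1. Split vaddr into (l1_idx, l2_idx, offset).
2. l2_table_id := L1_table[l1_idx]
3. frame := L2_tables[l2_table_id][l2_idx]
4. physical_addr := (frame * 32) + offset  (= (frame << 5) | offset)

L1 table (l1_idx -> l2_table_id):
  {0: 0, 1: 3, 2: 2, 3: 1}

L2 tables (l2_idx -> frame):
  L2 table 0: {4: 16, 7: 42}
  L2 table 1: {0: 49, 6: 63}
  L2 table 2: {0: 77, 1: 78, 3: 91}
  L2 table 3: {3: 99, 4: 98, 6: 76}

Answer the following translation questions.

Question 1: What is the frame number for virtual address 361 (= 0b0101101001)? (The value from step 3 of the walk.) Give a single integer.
vaddr = 361: l1_idx=1, l2_idx=3
L1[1] = 3; L2[3][3] = 99

Answer: 99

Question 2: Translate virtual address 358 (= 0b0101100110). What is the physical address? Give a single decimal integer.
vaddr = 358 = 0b0101100110
Split: l1_idx=1, l2_idx=3, offset=6
L1[1] = 3
L2[3][3] = 99
paddr = 99 * 32 + 6 = 3174

Answer: 3174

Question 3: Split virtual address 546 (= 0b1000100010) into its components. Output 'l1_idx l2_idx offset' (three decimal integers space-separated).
vaddr = 546 = 0b1000100010
  top 2 bits -> l1_idx = 2
  next 3 bits -> l2_idx = 1
  bottom 5 bits -> offset = 2

Answer: 2 1 2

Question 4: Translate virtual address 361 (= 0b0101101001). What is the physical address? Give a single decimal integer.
Answer: 3177

Derivation:
vaddr = 361 = 0b0101101001
Split: l1_idx=1, l2_idx=3, offset=9
L1[1] = 3
L2[3][3] = 99
paddr = 99 * 32 + 9 = 3177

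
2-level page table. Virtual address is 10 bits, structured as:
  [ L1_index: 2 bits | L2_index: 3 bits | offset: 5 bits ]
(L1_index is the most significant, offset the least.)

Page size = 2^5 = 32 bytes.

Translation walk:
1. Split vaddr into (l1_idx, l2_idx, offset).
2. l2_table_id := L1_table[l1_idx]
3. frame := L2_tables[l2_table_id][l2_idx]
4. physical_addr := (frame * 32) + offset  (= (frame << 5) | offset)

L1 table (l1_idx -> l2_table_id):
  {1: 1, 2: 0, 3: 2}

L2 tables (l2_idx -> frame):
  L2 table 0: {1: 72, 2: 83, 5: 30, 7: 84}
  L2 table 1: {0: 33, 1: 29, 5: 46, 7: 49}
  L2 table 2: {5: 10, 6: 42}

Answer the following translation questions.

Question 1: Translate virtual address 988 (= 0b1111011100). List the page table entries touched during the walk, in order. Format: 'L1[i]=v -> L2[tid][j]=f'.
vaddr = 988 = 0b1111011100
Split: l1_idx=3, l2_idx=6, offset=28

Answer: L1[3]=2 -> L2[2][6]=42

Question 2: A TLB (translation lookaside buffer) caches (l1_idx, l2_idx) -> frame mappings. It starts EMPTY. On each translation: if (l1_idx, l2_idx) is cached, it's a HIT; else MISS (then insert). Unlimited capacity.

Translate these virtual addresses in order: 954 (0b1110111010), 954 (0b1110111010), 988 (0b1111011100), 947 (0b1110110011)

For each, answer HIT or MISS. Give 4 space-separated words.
Answer: MISS HIT MISS HIT

Derivation:
vaddr=954: (3,5) not in TLB -> MISS, insert
vaddr=954: (3,5) in TLB -> HIT
vaddr=988: (3,6) not in TLB -> MISS, insert
vaddr=947: (3,5) in TLB -> HIT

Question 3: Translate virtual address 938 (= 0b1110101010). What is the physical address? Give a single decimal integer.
vaddr = 938 = 0b1110101010
Split: l1_idx=3, l2_idx=5, offset=10
L1[3] = 2
L2[2][5] = 10
paddr = 10 * 32 + 10 = 330

Answer: 330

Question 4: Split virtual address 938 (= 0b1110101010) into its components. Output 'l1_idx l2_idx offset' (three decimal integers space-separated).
vaddr = 938 = 0b1110101010
  top 2 bits -> l1_idx = 3
  next 3 bits -> l2_idx = 5
  bottom 5 bits -> offset = 10

Answer: 3 5 10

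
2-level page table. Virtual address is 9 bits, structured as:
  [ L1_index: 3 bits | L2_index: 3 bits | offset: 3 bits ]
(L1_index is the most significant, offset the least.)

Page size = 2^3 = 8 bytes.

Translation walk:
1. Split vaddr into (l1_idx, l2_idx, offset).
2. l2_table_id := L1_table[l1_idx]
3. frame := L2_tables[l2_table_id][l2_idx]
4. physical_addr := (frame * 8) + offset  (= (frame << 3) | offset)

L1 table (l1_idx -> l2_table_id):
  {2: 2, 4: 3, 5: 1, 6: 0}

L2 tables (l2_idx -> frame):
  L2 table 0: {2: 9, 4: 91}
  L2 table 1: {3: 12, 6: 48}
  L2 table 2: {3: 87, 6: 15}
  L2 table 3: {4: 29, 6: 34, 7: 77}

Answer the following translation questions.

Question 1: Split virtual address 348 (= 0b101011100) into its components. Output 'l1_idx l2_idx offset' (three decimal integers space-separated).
vaddr = 348 = 0b101011100
  top 3 bits -> l1_idx = 5
  next 3 bits -> l2_idx = 3
  bottom 3 bits -> offset = 4

Answer: 5 3 4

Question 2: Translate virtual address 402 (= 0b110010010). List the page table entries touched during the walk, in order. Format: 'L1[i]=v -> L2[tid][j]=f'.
vaddr = 402 = 0b110010010
Split: l1_idx=6, l2_idx=2, offset=2

Answer: L1[6]=0 -> L2[0][2]=9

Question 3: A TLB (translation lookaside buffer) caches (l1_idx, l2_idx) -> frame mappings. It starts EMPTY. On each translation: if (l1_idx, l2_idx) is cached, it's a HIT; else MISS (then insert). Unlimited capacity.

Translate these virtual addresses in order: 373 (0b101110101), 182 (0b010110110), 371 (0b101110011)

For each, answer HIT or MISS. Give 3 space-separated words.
vaddr=373: (5,6) not in TLB -> MISS, insert
vaddr=182: (2,6) not in TLB -> MISS, insert
vaddr=371: (5,6) in TLB -> HIT

Answer: MISS MISS HIT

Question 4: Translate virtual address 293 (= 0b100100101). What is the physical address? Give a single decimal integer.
Answer: 237

Derivation:
vaddr = 293 = 0b100100101
Split: l1_idx=4, l2_idx=4, offset=5
L1[4] = 3
L2[3][4] = 29
paddr = 29 * 8 + 5 = 237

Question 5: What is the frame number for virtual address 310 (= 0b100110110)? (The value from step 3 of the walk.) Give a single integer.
vaddr = 310: l1_idx=4, l2_idx=6
L1[4] = 3; L2[3][6] = 34

Answer: 34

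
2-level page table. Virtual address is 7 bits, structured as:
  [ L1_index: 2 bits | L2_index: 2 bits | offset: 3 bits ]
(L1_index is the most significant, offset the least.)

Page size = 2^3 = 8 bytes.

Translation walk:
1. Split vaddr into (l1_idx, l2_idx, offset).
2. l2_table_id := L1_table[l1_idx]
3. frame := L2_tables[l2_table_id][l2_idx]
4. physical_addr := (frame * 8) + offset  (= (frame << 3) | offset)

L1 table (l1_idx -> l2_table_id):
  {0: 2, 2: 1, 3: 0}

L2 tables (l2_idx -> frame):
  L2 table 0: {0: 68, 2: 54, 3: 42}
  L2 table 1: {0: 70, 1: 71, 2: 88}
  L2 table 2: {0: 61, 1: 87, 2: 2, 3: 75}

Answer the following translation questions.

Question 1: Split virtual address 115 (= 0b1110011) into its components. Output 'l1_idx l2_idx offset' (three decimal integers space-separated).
Answer: 3 2 3

Derivation:
vaddr = 115 = 0b1110011
  top 2 bits -> l1_idx = 3
  next 2 bits -> l2_idx = 2
  bottom 3 bits -> offset = 3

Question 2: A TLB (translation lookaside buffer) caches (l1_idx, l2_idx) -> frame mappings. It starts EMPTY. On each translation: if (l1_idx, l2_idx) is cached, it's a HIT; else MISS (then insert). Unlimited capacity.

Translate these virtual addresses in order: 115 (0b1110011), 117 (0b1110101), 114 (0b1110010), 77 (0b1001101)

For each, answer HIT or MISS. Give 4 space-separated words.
vaddr=115: (3,2) not in TLB -> MISS, insert
vaddr=117: (3,2) in TLB -> HIT
vaddr=114: (3,2) in TLB -> HIT
vaddr=77: (2,1) not in TLB -> MISS, insert

Answer: MISS HIT HIT MISS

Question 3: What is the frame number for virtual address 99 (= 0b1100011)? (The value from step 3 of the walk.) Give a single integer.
Answer: 68

Derivation:
vaddr = 99: l1_idx=3, l2_idx=0
L1[3] = 0; L2[0][0] = 68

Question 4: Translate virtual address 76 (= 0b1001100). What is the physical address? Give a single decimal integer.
vaddr = 76 = 0b1001100
Split: l1_idx=2, l2_idx=1, offset=4
L1[2] = 1
L2[1][1] = 71
paddr = 71 * 8 + 4 = 572

Answer: 572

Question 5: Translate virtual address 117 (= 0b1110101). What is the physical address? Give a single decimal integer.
Answer: 437

Derivation:
vaddr = 117 = 0b1110101
Split: l1_idx=3, l2_idx=2, offset=5
L1[3] = 0
L2[0][2] = 54
paddr = 54 * 8 + 5 = 437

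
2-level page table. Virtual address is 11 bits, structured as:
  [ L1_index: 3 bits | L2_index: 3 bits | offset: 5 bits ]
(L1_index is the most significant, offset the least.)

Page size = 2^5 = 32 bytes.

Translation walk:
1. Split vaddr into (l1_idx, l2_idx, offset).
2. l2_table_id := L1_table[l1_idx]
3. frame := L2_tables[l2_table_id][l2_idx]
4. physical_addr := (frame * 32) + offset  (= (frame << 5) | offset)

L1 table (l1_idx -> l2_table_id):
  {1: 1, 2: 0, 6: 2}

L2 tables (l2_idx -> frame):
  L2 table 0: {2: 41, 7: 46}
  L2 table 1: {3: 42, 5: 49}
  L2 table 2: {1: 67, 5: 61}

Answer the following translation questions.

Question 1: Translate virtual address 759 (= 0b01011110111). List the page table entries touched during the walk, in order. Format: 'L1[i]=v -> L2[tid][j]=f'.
vaddr = 759 = 0b01011110111
Split: l1_idx=2, l2_idx=7, offset=23

Answer: L1[2]=0 -> L2[0][7]=46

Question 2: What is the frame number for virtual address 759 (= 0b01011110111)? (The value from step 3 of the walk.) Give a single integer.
Answer: 46

Derivation:
vaddr = 759: l1_idx=2, l2_idx=7
L1[2] = 0; L2[0][7] = 46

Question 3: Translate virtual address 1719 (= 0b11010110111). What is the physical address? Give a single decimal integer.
Answer: 1975

Derivation:
vaddr = 1719 = 0b11010110111
Split: l1_idx=6, l2_idx=5, offset=23
L1[6] = 2
L2[2][5] = 61
paddr = 61 * 32 + 23 = 1975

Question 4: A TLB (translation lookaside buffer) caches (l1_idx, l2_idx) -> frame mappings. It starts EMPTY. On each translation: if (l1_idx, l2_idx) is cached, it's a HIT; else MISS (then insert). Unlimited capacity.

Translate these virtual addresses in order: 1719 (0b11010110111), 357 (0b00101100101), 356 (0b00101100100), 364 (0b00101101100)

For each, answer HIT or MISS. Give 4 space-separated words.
Answer: MISS MISS HIT HIT

Derivation:
vaddr=1719: (6,5) not in TLB -> MISS, insert
vaddr=357: (1,3) not in TLB -> MISS, insert
vaddr=356: (1,3) in TLB -> HIT
vaddr=364: (1,3) in TLB -> HIT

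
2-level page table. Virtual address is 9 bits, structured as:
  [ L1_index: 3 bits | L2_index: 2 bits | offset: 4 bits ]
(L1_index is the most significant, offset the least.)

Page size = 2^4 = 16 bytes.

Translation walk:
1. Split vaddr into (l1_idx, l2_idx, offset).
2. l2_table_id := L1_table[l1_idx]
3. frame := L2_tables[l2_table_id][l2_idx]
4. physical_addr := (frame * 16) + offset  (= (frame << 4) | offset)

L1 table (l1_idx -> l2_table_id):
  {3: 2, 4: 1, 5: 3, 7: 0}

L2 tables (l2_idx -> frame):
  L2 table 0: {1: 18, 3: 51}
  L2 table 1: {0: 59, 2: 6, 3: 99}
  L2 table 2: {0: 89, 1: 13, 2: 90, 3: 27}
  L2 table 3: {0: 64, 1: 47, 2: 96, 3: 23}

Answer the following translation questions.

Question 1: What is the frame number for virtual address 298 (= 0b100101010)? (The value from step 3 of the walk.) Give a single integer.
vaddr = 298: l1_idx=4, l2_idx=2
L1[4] = 1; L2[1][2] = 6

Answer: 6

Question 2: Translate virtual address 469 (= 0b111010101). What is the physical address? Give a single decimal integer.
Answer: 293

Derivation:
vaddr = 469 = 0b111010101
Split: l1_idx=7, l2_idx=1, offset=5
L1[7] = 0
L2[0][1] = 18
paddr = 18 * 16 + 5 = 293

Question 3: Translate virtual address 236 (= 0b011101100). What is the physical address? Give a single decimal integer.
Answer: 1452

Derivation:
vaddr = 236 = 0b011101100
Split: l1_idx=3, l2_idx=2, offset=12
L1[3] = 2
L2[2][2] = 90
paddr = 90 * 16 + 12 = 1452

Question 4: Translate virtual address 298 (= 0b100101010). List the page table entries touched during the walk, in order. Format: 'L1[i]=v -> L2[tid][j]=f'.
vaddr = 298 = 0b100101010
Split: l1_idx=4, l2_idx=2, offset=10

Answer: L1[4]=1 -> L2[1][2]=6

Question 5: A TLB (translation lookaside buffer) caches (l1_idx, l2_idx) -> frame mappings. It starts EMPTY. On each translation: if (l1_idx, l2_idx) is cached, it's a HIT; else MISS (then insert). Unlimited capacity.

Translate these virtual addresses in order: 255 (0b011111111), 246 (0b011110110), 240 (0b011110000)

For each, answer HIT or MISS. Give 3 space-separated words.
Answer: MISS HIT HIT

Derivation:
vaddr=255: (3,3) not in TLB -> MISS, insert
vaddr=246: (3,3) in TLB -> HIT
vaddr=240: (3,3) in TLB -> HIT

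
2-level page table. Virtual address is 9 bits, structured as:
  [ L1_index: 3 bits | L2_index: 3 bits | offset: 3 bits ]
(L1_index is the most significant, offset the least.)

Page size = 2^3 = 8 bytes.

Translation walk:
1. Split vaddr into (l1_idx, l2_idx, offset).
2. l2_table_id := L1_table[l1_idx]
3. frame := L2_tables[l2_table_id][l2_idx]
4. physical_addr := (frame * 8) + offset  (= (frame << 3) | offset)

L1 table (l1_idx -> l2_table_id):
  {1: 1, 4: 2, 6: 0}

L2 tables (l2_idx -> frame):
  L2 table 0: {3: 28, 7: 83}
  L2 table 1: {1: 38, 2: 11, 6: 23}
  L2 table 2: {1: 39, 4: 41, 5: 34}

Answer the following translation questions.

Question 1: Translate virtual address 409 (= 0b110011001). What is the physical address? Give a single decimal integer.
vaddr = 409 = 0b110011001
Split: l1_idx=6, l2_idx=3, offset=1
L1[6] = 0
L2[0][3] = 28
paddr = 28 * 8 + 1 = 225

Answer: 225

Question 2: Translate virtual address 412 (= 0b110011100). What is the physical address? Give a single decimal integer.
Answer: 228

Derivation:
vaddr = 412 = 0b110011100
Split: l1_idx=6, l2_idx=3, offset=4
L1[6] = 0
L2[0][3] = 28
paddr = 28 * 8 + 4 = 228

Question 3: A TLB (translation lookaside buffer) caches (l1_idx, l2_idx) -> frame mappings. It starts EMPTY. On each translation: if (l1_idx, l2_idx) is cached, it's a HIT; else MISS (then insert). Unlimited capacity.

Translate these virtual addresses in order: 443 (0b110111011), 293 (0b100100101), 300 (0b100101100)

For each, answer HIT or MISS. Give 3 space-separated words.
Answer: MISS MISS MISS

Derivation:
vaddr=443: (6,7) not in TLB -> MISS, insert
vaddr=293: (4,4) not in TLB -> MISS, insert
vaddr=300: (4,5) not in TLB -> MISS, insert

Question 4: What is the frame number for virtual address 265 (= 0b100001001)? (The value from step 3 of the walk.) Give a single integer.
vaddr = 265: l1_idx=4, l2_idx=1
L1[4] = 2; L2[2][1] = 39

Answer: 39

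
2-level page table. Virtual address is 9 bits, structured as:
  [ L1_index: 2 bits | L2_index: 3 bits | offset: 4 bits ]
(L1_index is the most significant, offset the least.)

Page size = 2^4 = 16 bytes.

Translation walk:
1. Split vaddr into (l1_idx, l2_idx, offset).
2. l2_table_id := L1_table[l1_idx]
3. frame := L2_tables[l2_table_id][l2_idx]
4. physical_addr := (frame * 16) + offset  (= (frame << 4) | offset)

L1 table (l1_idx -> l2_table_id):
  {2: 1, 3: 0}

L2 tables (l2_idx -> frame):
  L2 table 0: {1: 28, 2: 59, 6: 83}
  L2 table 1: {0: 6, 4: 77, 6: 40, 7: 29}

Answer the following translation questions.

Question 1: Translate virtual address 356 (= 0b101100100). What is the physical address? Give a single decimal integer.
Answer: 644

Derivation:
vaddr = 356 = 0b101100100
Split: l1_idx=2, l2_idx=6, offset=4
L1[2] = 1
L2[1][6] = 40
paddr = 40 * 16 + 4 = 644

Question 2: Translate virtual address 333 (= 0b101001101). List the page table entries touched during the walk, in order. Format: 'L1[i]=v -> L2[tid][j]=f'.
Answer: L1[2]=1 -> L2[1][4]=77

Derivation:
vaddr = 333 = 0b101001101
Split: l1_idx=2, l2_idx=4, offset=13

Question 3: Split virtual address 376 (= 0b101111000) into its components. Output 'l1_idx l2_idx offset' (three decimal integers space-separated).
Answer: 2 7 8

Derivation:
vaddr = 376 = 0b101111000
  top 2 bits -> l1_idx = 2
  next 3 bits -> l2_idx = 7
  bottom 4 bits -> offset = 8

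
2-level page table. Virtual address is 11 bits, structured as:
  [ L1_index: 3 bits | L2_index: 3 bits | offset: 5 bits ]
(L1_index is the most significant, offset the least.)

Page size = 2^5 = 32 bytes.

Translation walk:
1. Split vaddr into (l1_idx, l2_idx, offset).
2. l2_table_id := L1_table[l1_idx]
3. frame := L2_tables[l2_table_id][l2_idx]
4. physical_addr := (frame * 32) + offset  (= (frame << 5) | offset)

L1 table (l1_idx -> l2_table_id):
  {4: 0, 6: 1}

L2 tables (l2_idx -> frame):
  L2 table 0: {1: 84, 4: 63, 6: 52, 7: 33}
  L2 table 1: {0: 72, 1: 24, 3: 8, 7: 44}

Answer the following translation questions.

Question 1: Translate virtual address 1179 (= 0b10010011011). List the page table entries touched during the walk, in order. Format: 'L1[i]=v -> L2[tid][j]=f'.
Answer: L1[4]=0 -> L2[0][4]=63

Derivation:
vaddr = 1179 = 0b10010011011
Split: l1_idx=4, l2_idx=4, offset=27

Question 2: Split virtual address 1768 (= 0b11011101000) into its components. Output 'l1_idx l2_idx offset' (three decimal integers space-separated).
vaddr = 1768 = 0b11011101000
  top 3 bits -> l1_idx = 6
  next 3 bits -> l2_idx = 7
  bottom 5 bits -> offset = 8

Answer: 6 7 8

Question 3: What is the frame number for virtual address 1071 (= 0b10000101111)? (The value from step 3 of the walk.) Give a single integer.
Answer: 84

Derivation:
vaddr = 1071: l1_idx=4, l2_idx=1
L1[4] = 0; L2[0][1] = 84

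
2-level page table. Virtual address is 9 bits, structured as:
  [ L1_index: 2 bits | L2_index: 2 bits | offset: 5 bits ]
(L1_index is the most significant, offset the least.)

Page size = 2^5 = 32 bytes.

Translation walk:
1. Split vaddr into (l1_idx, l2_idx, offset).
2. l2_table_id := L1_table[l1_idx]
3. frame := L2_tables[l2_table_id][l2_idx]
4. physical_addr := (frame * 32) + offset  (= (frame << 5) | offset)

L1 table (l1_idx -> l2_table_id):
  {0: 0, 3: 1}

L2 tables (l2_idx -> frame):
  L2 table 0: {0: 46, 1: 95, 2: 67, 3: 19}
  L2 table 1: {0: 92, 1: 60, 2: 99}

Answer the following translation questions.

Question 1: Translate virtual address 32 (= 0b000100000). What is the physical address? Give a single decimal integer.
Answer: 3040

Derivation:
vaddr = 32 = 0b000100000
Split: l1_idx=0, l2_idx=1, offset=0
L1[0] = 0
L2[0][1] = 95
paddr = 95 * 32 + 0 = 3040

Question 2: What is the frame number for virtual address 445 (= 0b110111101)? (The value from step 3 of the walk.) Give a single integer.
vaddr = 445: l1_idx=3, l2_idx=1
L1[3] = 1; L2[1][1] = 60

Answer: 60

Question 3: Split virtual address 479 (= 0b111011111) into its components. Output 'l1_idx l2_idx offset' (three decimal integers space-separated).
Answer: 3 2 31

Derivation:
vaddr = 479 = 0b111011111
  top 2 bits -> l1_idx = 3
  next 2 bits -> l2_idx = 2
  bottom 5 bits -> offset = 31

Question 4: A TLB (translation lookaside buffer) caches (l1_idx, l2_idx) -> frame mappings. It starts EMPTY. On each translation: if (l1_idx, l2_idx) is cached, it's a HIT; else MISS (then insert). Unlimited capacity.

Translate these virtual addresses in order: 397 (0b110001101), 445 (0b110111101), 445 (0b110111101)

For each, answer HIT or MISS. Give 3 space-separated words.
vaddr=397: (3,0) not in TLB -> MISS, insert
vaddr=445: (3,1) not in TLB -> MISS, insert
vaddr=445: (3,1) in TLB -> HIT

Answer: MISS MISS HIT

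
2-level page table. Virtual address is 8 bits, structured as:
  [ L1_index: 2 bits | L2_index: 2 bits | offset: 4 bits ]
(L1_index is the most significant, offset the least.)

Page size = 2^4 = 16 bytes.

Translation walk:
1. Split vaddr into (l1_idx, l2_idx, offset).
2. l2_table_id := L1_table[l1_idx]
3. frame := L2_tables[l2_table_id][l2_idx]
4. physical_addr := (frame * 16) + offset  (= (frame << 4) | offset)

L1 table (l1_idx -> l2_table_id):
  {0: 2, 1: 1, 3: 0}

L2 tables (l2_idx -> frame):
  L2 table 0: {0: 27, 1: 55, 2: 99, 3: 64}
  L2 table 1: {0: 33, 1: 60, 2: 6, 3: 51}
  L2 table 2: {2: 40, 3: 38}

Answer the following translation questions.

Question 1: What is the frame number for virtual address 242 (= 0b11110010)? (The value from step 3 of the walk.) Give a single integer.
vaddr = 242: l1_idx=3, l2_idx=3
L1[3] = 0; L2[0][3] = 64

Answer: 64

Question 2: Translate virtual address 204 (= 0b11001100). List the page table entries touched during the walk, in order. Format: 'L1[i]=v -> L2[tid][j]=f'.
Answer: L1[3]=0 -> L2[0][0]=27

Derivation:
vaddr = 204 = 0b11001100
Split: l1_idx=3, l2_idx=0, offset=12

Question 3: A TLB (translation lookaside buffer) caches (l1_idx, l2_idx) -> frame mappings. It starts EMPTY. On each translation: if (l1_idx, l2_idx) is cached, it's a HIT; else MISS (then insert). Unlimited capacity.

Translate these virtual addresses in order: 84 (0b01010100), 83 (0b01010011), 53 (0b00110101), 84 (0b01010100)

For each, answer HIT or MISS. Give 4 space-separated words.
vaddr=84: (1,1) not in TLB -> MISS, insert
vaddr=83: (1,1) in TLB -> HIT
vaddr=53: (0,3) not in TLB -> MISS, insert
vaddr=84: (1,1) in TLB -> HIT

Answer: MISS HIT MISS HIT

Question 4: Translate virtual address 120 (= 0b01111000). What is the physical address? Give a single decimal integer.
Answer: 824

Derivation:
vaddr = 120 = 0b01111000
Split: l1_idx=1, l2_idx=3, offset=8
L1[1] = 1
L2[1][3] = 51
paddr = 51 * 16 + 8 = 824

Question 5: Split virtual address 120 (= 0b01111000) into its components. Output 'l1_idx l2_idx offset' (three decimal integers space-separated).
vaddr = 120 = 0b01111000
  top 2 bits -> l1_idx = 1
  next 2 bits -> l2_idx = 3
  bottom 4 bits -> offset = 8

Answer: 1 3 8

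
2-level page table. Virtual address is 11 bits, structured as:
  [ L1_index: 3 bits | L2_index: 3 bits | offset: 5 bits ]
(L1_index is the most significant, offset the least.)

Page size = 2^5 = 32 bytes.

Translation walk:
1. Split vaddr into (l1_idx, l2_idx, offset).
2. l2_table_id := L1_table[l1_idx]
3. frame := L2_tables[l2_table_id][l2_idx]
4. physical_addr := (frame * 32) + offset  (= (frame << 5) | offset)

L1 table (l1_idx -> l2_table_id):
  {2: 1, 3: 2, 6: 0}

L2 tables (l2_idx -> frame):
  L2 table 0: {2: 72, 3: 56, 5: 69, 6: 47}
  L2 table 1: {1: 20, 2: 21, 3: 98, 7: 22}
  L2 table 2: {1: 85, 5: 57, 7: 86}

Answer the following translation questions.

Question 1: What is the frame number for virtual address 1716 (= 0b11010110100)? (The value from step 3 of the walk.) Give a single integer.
Answer: 69

Derivation:
vaddr = 1716: l1_idx=6, l2_idx=5
L1[6] = 0; L2[0][5] = 69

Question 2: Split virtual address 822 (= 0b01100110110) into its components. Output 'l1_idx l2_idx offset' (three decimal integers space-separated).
Answer: 3 1 22

Derivation:
vaddr = 822 = 0b01100110110
  top 3 bits -> l1_idx = 3
  next 3 bits -> l2_idx = 1
  bottom 5 bits -> offset = 22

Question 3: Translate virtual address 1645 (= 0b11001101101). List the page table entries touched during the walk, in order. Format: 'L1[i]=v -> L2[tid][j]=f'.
vaddr = 1645 = 0b11001101101
Split: l1_idx=6, l2_idx=3, offset=13

Answer: L1[6]=0 -> L2[0][3]=56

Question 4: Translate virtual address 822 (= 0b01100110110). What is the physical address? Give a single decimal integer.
vaddr = 822 = 0b01100110110
Split: l1_idx=3, l2_idx=1, offset=22
L1[3] = 2
L2[2][1] = 85
paddr = 85 * 32 + 22 = 2742

Answer: 2742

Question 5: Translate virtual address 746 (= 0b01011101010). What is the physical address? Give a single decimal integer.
Answer: 714

Derivation:
vaddr = 746 = 0b01011101010
Split: l1_idx=2, l2_idx=7, offset=10
L1[2] = 1
L2[1][7] = 22
paddr = 22 * 32 + 10 = 714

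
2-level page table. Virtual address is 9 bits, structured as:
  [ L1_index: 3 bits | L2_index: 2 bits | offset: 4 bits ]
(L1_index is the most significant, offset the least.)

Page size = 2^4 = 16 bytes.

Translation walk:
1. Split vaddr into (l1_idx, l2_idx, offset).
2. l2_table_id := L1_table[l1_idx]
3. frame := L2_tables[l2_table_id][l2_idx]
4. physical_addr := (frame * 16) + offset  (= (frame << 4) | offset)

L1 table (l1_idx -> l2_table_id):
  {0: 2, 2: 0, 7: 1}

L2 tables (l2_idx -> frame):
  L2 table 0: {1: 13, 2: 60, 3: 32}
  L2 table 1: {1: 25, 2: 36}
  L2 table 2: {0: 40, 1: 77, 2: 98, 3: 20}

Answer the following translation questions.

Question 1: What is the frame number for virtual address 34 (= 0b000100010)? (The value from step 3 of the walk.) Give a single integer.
vaddr = 34: l1_idx=0, l2_idx=2
L1[0] = 2; L2[2][2] = 98

Answer: 98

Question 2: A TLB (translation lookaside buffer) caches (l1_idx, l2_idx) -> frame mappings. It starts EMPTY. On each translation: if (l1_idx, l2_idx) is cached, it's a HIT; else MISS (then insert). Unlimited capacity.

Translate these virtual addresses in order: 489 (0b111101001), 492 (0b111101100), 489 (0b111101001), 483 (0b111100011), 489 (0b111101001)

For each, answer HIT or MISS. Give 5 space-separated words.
Answer: MISS HIT HIT HIT HIT

Derivation:
vaddr=489: (7,2) not in TLB -> MISS, insert
vaddr=492: (7,2) in TLB -> HIT
vaddr=489: (7,2) in TLB -> HIT
vaddr=483: (7,2) in TLB -> HIT
vaddr=489: (7,2) in TLB -> HIT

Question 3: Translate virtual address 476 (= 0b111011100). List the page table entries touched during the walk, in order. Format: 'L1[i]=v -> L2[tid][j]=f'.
Answer: L1[7]=1 -> L2[1][1]=25

Derivation:
vaddr = 476 = 0b111011100
Split: l1_idx=7, l2_idx=1, offset=12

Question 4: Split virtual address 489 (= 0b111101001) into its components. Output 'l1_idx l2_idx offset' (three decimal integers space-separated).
vaddr = 489 = 0b111101001
  top 3 bits -> l1_idx = 7
  next 2 bits -> l2_idx = 2
  bottom 4 bits -> offset = 9

Answer: 7 2 9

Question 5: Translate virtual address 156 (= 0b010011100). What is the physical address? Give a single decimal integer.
Answer: 220

Derivation:
vaddr = 156 = 0b010011100
Split: l1_idx=2, l2_idx=1, offset=12
L1[2] = 0
L2[0][1] = 13
paddr = 13 * 16 + 12 = 220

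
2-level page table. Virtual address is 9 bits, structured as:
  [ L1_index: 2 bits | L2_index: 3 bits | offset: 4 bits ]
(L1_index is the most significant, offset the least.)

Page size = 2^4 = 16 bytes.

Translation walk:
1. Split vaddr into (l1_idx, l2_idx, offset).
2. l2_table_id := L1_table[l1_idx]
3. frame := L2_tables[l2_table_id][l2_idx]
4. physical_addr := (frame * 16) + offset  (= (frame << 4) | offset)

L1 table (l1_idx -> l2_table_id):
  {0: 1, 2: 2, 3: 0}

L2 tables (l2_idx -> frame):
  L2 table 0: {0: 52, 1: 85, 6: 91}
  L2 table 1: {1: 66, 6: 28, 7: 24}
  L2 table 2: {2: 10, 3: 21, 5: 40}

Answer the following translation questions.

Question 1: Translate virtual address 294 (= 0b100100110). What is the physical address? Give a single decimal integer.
vaddr = 294 = 0b100100110
Split: l1_idx=2, l2_idx=2, offset=6
L1[2] = 2
L2[2][2] = 10
paddr = 10 * 16 + 6 = 166

Answer: 166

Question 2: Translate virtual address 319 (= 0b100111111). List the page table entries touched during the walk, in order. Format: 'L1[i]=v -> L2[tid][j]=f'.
Answer: L1[2]=2 -> L2[2][3]=21

Derivation:
vaddr = 319 = 0b100111111
Split: l1_idx=2, l2_idx=3, offset=15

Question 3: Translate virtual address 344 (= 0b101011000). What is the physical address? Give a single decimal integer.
Answer: 648

Derivation:
vaddr = 344 = 0b101011000
Split: l1_idx=2, l2_idx=5, offset=8
L1[2] = 2
L2[2][5] = 40
paddr = 40 * 16 + 8 = 648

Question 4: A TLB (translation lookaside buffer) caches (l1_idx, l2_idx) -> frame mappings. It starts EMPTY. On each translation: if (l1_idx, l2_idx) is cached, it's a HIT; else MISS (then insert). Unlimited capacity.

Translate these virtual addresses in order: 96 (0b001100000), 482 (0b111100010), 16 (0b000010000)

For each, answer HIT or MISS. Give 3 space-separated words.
Answer: MISS MISS MISS

Derivation:
vaddr=96: (0,6) not in TLB -> MISS, insert
vaddr=482: (3,6) not in TLB -> MISS, insert
vaddr=16: (0,1) not in TLB -> MISS, insert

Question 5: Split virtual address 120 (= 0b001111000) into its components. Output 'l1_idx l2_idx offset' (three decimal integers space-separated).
vaddr = 120 = 0b001111000
  top 2 bits -> l1_idx = 0
  next 3 bits -> l2_idx = 7
  bottom 4 bits -> offset = 8

Answer: 0 7 8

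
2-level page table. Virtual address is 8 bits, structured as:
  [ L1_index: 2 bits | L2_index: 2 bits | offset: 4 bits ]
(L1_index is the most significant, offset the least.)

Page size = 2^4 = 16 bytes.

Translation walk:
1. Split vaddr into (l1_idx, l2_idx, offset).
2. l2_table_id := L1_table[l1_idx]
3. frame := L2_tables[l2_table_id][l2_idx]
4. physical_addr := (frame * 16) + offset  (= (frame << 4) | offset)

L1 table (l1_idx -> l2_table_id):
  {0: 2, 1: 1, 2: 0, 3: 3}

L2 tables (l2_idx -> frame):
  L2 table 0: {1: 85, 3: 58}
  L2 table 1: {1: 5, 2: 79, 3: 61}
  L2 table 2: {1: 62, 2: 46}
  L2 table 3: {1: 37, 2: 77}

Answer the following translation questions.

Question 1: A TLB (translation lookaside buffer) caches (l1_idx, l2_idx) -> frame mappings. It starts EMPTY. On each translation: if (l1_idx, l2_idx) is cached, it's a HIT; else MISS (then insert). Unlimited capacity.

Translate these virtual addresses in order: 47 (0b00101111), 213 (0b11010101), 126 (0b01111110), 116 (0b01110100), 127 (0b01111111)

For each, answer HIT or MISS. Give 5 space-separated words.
vaddr=47: (0,2) not in TLB -> MISS, insert
vaddr=213: (3,1) not in TLB -> MISS, insert
vaddr=126: (1,3) not in TLB -> MISS, insert
vaddr=116: (1,3) in TLB -> HIT
vaddr=127: (1,3) in TLB -> HIT

Answer: MISS MISS MISS HIT HIT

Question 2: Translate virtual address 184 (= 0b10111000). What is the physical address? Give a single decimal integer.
vaddr = 184 = 0b10111000
Split: l1_idx=2, l2_idx=3, offset=8
L1[2] = 0
L2[0][3] = 58
paddr = 58 * 16 + 8 = 936

Answer: 936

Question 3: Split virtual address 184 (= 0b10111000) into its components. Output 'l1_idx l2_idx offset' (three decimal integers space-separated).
Answer: 2 3 8

Derivation:
vaddr = 184 = 0b10111000
  top 2 bits -> l1_idx = 2
  next 2 bits -> l2_idx = 3
  bottom 4 bits -> offset = 8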